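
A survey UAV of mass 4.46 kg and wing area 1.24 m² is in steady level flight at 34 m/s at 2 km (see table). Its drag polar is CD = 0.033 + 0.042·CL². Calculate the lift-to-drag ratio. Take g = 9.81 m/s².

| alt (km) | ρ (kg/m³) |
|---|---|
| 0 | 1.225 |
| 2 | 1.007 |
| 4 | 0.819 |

L/D = 1.83

At 2 km, from the table: ρ = 1.007 kg/m³.
In steady level flight, lift balances weight: W = mg = 4.46 × 9.81 = 43.753 N.
q = ½ρv² = ½ × 1.007 × 34² = 582 Pa.
CL = W/(q·S) = 43.753 / (582 × 1.24) = 0.06062.
CD = 0.033 + 0.042 × 0.06062² = 0.03315.
L/D = CL/CD = 0.06062 / 0.03315 = 1.83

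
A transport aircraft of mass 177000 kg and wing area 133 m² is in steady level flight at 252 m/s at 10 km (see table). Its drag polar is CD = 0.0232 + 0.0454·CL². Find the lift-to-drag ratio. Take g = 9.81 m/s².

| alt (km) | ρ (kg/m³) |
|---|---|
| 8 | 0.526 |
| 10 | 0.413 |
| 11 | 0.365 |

At 10 km, from the table: ρ = 0.413 kg/m³.
In steady level flight, lift balances weight: W = mg = 177000 × 9.81 = 1.7364×10^6 N.
q = ½ρv² = ½ × 0.413 × 252² = 13110 Pa.
Required CL = L/(qS) = 1.7364×10^6/(13110·133) = 0.9956.
CD = 0.0232 + 0.0454 × 0.9956² = 0.0682.
L/D = CL/CD = 0.9956 / 0.0682 = 14.6

L/D = 14.6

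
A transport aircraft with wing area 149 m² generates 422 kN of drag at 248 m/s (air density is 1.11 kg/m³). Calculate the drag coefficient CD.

CD = 0.083

From D = ½ρv²S·CD, rearranging gives CD = 2D/(ρv²S).
CD = 2 × 4.22×10^5 / (1.11 × 248² × 149) = 0.083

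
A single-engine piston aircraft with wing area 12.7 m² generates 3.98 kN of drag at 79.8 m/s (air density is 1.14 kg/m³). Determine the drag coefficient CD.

From D = ½ρv²S·CD, rearranging gives CD = 2D/(ρv²S).
CD = 2 × 3980 / (1.14 × 79.8² × 12.7) = 0.0863

CD = 0.0863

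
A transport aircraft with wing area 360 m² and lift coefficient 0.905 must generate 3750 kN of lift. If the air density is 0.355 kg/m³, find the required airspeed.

v = 255 m/s

L = ½ρv²S·CL ⇒ v = √(2L/(ρ·S·CL))
v = √(2 × 3.75×10^6 / (0.355 × 360 × 0.905)) = √64850 = 255 m/s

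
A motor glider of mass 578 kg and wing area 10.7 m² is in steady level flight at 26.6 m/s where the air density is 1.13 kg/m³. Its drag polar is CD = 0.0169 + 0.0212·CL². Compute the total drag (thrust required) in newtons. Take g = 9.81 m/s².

Weight W = mg = 578 × 9.81 = 5670.2 N; in level flight L = W.
q = ½ρv² = ½ × 1.13 × 26.6² = 399.8 Pa.
CL = W/(q·S) = 5670.2 / (399.8 × 10.7) = 1.326.
CD = 0.0169 + 0.0212 × 1.326² = 0.05415.
D = q·S·CD = 399.8 × 10.7 × 0.05415 = 231.6 N

D = 232 N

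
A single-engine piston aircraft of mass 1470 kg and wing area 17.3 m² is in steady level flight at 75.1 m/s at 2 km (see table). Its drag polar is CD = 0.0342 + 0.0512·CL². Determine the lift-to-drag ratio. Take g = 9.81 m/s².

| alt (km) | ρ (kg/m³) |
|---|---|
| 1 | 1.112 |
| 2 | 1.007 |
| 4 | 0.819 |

At 2 km, from the table: ρ = 1.007 kg/m³.
Level flight ⇒ L = W = m·g = 1470 × 9.81 = 14421 N.
q = ½ρv² = ½ × 1.007 × 75.1² = 2840 Pa.
CL = W/(q·S) = 14421 / (2840 × 17.3) = 0.2935.
CD = 0.0342 + 0.0512 × 0.2935² = 0.03861.
L/D = CL/CD = 0.2935 / 0.03861 = 7.6

L/D = 7.6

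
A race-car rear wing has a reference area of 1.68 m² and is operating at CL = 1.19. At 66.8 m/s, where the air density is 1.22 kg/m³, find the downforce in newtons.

Dynamic pressure q = ½ρv² = ½ × 1.22 × 66.8² = 2722 Pa.
L = q·S·CL = 2722 × 1.68 × 1.19 = 5440 N ≈ 5.44 kN

L = 5440 N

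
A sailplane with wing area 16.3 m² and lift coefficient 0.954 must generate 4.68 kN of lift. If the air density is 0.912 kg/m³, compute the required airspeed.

v = 25.7 m/s

L = ½ρv²S·CL ⇒ v = √(2L/(ρ·S·CL))
v = √(2 × 4680 / (0.912 × 16.3 × 0.954)) = √660 = 25.7 m/s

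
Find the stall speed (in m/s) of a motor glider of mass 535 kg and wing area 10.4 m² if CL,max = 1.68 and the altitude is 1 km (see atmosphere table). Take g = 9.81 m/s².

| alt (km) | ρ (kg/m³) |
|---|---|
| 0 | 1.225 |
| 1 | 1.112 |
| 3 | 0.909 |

V_stall = 23.2 m/s

At 1 km, from the table: ρ = 1.112 kg/m³.
At stall, lift equals weight: L = W = m·g = 535 × 9.81 = 5248 N.
From L = ½ρV²S·CL,max = W: V_stall = √(2W/(ρSCL,max)) = √(2·5248/(1.112·10.4·1.68))
V_stall = √540.3 = 23.2 m/s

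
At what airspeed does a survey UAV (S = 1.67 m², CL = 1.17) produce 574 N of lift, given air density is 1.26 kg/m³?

L = ½ρv²S·CL ⇒ v = √(2L/(ρ·S·CL))
v = √(2 × 574 / (1.26 × 1.67 × 1.17)) = √466.3 = 21.6 m/s

v = 21.6 m/s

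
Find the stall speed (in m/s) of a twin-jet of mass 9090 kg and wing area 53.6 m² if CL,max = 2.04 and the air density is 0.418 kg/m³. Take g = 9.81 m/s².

V_stall = 62.5 m/s

Stall occurs when L = W at CL,max. W = mg = 9090 × 9.81 = 89170 N.
V_stall = √(2W/(ρ·S·CL,max)) = √(2 × 89170 / (0.418 × 53.6 × 2.04))
V_stall = √3902 = 62.5 m/s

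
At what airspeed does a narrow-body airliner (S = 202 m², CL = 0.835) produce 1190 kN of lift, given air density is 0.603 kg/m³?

L = ½ρv²S·CL ⇒ v = √(2L/(ρ·S·CL))
v = √(2 × 1.19×10^6 / (0.603 × 202 × 0.835)) = √23400 = 153 m/s

v = 153 m/s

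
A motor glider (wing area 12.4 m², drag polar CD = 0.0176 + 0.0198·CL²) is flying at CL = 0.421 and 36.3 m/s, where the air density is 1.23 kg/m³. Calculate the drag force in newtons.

CD = 0.0176 + 0.0198 × 0.421² = 0.02111
D = ½ρv²S·CD = ½ × 1.23 × 36.3² × 12.4 × 0.02111 = 212 N

D = 212 N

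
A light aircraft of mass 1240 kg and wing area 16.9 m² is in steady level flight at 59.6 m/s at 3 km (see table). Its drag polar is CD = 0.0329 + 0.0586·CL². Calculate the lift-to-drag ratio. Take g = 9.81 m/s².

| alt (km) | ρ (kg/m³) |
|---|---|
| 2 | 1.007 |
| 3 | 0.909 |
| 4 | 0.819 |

L/D = 10

At 3 km, from the table: ρ = 0.909 kg/m³.
Level flight ⇒ L = W = m·g = 1240 × 9.81 = 12164 N.
q = ½ρv² = ½ × 0.909 × 59.6² = 1614 Pa.
Required CL = L/(qS) = 12164/(1614·16.9) = 0.4458.
CD = 0.0329 + 0.0586 × 0.4458² = 0.04455.
L/D = CL/CD = 0.4458 / 0.04455 = 10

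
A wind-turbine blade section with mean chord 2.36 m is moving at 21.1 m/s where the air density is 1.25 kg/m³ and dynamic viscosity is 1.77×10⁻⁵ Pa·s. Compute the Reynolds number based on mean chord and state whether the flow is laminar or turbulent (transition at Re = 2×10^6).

Re = ρ·v·c/μ = 1.25 × 21.1 × 2.36 / (1.77×10⁻⁵) = 3.52×10^6
Since 3.52×10^6 > 2×10^6, the flow is turbulent.

Re = 3.52×10^6 (turbulent)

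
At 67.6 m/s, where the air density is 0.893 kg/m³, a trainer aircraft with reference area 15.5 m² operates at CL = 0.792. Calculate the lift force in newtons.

Dynamic pressure q = ½ρv² = ½ × 0.893 × 67.6² = 2040 Pa.
L = q·S·CL = 2040 × 15.5 × 0.792 = 25000 N ≈ 25 kN

L = 25000 N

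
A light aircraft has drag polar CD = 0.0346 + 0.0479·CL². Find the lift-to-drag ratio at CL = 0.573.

L/D = 11.4

CD = 0.0346 + 0.0479 × 0.573² = 0.05033
L/D = CL/CD = 0.573 / 0.05033 = 11.4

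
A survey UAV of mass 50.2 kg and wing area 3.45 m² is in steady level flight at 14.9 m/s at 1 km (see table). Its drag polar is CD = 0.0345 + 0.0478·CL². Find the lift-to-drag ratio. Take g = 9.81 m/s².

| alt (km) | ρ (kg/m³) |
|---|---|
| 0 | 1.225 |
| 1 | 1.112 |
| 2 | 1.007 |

At 1 km, from the table: ρ = 1.112 kg/m³.
Level flight ⇒ L = W = m·g = 50.2 × 9.81 = 492.46 N.
q = ½ρv² = ½ × 1.112 × 14.9² = 123.4 Pa.
CL = W/(q·S) = 492.46 / (123.4 × 3.45) = 1.156.
CD = 0.0345 + 0.0478 × 1.156² = 0.09842.
L/D = CL/CD = 1.156 / 0.09842 = 11.7

L/D = 11.7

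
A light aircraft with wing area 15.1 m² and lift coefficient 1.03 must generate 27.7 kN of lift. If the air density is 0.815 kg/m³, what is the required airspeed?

v = 66.1 m/s

L = ½ρv²S·CL ⇒ v = √(2L/(ρ·S·CL))
v = √(2 × 27700 / (0.815 × 15.1 × 1.03)) = √4371 = 66.1 m/s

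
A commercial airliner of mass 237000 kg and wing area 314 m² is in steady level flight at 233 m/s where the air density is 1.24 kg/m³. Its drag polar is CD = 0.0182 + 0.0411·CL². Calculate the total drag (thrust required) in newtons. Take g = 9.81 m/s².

D = 2.13×10^5 N

In steady level flight, lift balances weight: W = mg = 237000 × 9.81 = 2.325×10^6 N.
Dynamic pressure q = 0.5 × 1.24 × 233² = 33660 Pa.
Required CL = L/(qS) = 2.325×10^6/(33660·314) = 0.22.
CD = 0.0182 + 0.0411 × 0.22² = 0.02019.
D = q·S·CD = 33660 × 314 × 0.02019 = 2.134×10^5 N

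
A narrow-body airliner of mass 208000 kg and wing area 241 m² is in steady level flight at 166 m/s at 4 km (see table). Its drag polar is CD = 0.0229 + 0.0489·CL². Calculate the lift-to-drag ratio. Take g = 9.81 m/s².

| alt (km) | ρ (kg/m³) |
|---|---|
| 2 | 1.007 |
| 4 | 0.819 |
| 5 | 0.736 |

L/D = 14.9

At 4 km, from the table: ρ = 0.819 kg/m³.
Weight W = mg = 208000 × 9.81 = 2.0405×10^6 N; in level flight L = W.
Dynamic pressure q = 0.5 × 0.819 × 166² = 11280 Pa.
CL = W/(q·S) = 2.0405×10^6 / (11280 × 241) = 0.7503.
CD = 0.0229 + 0.0489 × 0.7503² = 0.05043.
L/D = CL/CD = 0.7503 / 0.05043 = 14.9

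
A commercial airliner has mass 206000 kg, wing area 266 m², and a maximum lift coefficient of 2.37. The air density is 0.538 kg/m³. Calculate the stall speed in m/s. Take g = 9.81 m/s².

V_stall = 109 m/s

Weight W = mg = 206000 × 9.81 = 2.021×10^6 N.
V_stall = √(2W/(ρ·S·CL,max)) = √(2 × 2.021×10^6 / (0.538 × 266 × 2.37))
V_stall = √11920 = 109 m/s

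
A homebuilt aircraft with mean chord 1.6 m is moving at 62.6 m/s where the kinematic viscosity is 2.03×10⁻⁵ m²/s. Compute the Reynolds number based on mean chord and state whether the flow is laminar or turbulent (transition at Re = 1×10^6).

Re = v·c/ν = 62.6 × 1.6 / (2.03×10⁻⁵) = 4.93×10^6
Since 4.93×10^6 > 1×10^6, the flow is turbulent.

Re = 4.93×10^6 (turbulent)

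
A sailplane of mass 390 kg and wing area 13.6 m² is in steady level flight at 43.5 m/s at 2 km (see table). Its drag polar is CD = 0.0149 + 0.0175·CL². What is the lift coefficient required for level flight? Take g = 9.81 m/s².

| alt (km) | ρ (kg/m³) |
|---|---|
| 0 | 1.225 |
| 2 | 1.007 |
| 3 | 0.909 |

CL = 0.295

At 2 km, from the table: ρ = 1.007 kg/m³.
Level flight ⇒ L = W = m·g = 390 × 9.81 = 3825.9 N.
q = ½ρv² = ½ × 1.007 × 43.5² = 952.7 Pa.
Required CL = L/(qS) = 3825.9/(952.7·13.6) = 0.2953.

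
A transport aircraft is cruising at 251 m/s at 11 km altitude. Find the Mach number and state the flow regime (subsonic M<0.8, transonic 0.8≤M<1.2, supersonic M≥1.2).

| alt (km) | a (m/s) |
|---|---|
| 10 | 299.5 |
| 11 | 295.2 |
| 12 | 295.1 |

At 11 km, from the table: a = 295.2 m/s.
M = v/a = 251 / 295.2 = 0.85
M = 0.85 → transonic.

M = 0.85 (transonic)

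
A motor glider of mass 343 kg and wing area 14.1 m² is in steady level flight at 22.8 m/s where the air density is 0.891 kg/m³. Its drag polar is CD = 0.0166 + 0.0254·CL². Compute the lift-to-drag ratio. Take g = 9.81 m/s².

L/D = 23.7

In steady level flight, lift balances weight: W = mg = 343 × 9.81 = 3364.8 N.
Dynamic pressure q = 0.5 × 0.891 × 22.8² = 231.6 Pa.
CL = 2W/(ρv²S) = 2×3364.8/(0.891×22.8²×14.1) = 1.03.
CD = 0.0166 + 0.0254 × 1.03² = 0.04357.
L/D = CL/CD = 1.03 / 0.04357 = 23.7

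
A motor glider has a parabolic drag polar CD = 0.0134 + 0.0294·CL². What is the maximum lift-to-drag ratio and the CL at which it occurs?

(L/D)max = 25.2, at CL = 0.675

For CD = CD0 + K·CL², (L/D)max occurs at CL* = √(CD0/K) and equals 1/(2√(K·CD0)).
(L/D)max = 1/(2√(0.0294 × 0.0134)) = 1/(2 × 0.01985) = 25.2
CL* = √(0.0134/0.0294) = 0.675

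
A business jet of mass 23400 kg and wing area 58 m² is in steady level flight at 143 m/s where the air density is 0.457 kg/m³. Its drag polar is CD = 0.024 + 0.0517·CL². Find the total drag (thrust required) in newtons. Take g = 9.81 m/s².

In steady level flight, lift balances weight: W = mg = 23400 × 9.81 = 2.2955×10^5 N.
q = ½ρv² = ½ × 0.457 × 143² = 4673 Pa.
CL = W/(q·S) = 2.2955×10^5 / (4673 × 58) = 0.847.
CD = 0.024 + 0.0517 × 0.847² = 0.06109.
D = q·S·CD = 4673 × 58 × 0.06109 = 16560 N

D = 16600 N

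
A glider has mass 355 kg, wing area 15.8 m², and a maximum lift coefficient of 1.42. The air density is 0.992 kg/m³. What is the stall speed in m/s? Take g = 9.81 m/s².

V_stall = 17.7 m/s

Weight W = mg = 355 × 9.81 = 3483 N.
From L = ½ρV²S·CL,max = W: V_stall = √(2W/(ρSCL,max)) = √(2·3483/(0.992·15.8·1.42))
V_stall = √312.9 = 17.7 m/s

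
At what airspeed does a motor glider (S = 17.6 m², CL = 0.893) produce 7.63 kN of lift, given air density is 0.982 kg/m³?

L = ½ρv²S·CL ⇒ v = √(2L/(ρ·S·CL))
v = √(2 × 7630 / (0.982 × 17.6 × 0.893)) = √988.7 = 31.4 m/s

v = 31.4 m/s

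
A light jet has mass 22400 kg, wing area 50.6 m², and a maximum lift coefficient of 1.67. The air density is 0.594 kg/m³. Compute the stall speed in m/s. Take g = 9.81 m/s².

At stall, lift equals weight: L = W = m·g = 22400 × 9.81 = 2.197×10^5 N.
V_stall = √(2W/(ρ·S·CL,max)) = √(2 × 2.197×10^5 / (0.594 × 50.6 × 1.67))
V_stall = √8756 = 93.6 m/s

V_stall = 93.6 m/s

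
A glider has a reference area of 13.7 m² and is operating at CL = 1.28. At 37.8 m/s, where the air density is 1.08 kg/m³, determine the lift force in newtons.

Dynamic pressure q = ½ρv² = ½ × 1.08 × 37.8² = 771.6 Pa.
L = q·S·CL = 771.6 × 13.7 × 1.28 = 13500 N ≈ 13.5 kN

L = 13500 N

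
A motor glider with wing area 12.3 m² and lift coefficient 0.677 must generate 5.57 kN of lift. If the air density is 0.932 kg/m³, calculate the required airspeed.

L = ½ρv²S·CL ⇒ v = √(2L/(ρ·S·CL))
v = √(2 × 5570 / (0.932 × 12.3 × 0.677)) = √1435 = 37.9 m/s

v = 37.9 m/s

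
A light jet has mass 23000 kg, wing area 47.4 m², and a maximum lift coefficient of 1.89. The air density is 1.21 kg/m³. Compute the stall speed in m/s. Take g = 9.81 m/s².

V_stall = 64.5 m/s

At stall, lift equals weight: L = W = m·g = 23000 × 9.81 = 2.256×10^5 N.
From L = ½ρV²S·CL,max = W: V_stall = √(2W/(ρSCL,max)) = √(2·2.256×10^5/(1.21·47.4·1.89))
V_stall = √4163 = 64.5 m/s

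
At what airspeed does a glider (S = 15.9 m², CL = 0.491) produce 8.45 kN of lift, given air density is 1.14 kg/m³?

v = 43.6 m/s

L = ½ρv²S·CL ⇒ v = √(2L/(ρ·S·CL))
v = √(2 × 8450 / (1.14 × 15.9 × 0.491)) = √1899 = 43.6 m/s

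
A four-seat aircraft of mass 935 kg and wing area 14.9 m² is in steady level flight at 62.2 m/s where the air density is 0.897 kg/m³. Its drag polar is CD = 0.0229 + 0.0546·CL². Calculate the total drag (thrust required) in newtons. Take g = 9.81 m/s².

Level flight ⇒ L = W = m·g = 935 × 9.81 = 9172.4 N.
Dynamic pressure q = 0.5 × 0.897 × 62.2² = 1735 Pa.
CL = W/(q·S) = 9172.4 / (1735 × 14.9) = 0.3548.
CD = 0.0229 + 0.0546 × 0.3548² = 0.02977.
D = q·S·CD = 1735 × 14.9 × 0.02977 = 769.7 N

D = 770 N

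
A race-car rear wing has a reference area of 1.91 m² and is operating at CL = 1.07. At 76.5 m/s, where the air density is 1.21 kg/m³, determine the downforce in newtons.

Dynamic pressure q = ½ρv² = ½ × 1.21 × 76.5² = 3541 Pa.
L = q·S·CL = 3541 × 1.91 × 1.07 = 7240 N ≈ 7.24 kN

L = 7240 N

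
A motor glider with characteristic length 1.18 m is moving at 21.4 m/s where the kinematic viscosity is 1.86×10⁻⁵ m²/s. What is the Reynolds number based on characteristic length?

Re = v·c/ν = 21.4 × 1.18 / (1.86×10⁻⁵) = 1.36×10^6

Re = 1.36×10^6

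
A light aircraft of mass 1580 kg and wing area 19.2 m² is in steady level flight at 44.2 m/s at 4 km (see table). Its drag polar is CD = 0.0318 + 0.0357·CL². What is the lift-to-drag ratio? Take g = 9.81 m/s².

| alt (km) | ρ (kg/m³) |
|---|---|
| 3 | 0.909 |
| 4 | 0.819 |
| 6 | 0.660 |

L/D = 14.8

At 4 km, from the table: ρ = 0.819 kg/m³.
Weight W = mg = 1580 × 9.81 = 15500 N; in level flight L = W.
q = ½ρv² = ½ × 0.819 × 44.2² = 800 Pa.
CL = 2W/(ρv²S) = 2×15500/(0.819×44.2²×19.2) = 1.009.
CD = 0.0318 + 0.0357 × 1.009² = 0.06815.
L/D = CL/CD = 1.009 / 0.06815 = 14.8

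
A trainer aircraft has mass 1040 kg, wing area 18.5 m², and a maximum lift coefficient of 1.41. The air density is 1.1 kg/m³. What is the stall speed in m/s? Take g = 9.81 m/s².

V_stall = 26.7 m/s

Weight W = mg = 1040 × 9.81 = 10200 N.
From L = ½ρV²S·CL,max = W: V_stall = √(2W/(ρSCL,max)) = √(2·10200/(1.1·18.5·1.41))
V_stall = √711.1 = 26.7 m/s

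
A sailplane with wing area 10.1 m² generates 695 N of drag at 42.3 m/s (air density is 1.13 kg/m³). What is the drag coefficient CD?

CD = 0.0681

From D = ½ρv²S·CD, rearranging gives CD = 2D/(ρv²S).
CD = 2 × 695 / (1.13 × 42.3² × 10.1) = 0.0681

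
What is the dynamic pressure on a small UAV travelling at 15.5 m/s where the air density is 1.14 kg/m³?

q = ½ρv² = ½ × 1.14 × 15.5² = 137 Pa

q = 137 Pa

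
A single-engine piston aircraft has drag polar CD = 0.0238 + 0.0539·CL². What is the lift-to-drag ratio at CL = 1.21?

L/D = 11.8

CD = 0.0238 + 0.0539 × 1.21² = 0.1027
L/D = CL/CD = 1.21 / 0.1027 = 11.8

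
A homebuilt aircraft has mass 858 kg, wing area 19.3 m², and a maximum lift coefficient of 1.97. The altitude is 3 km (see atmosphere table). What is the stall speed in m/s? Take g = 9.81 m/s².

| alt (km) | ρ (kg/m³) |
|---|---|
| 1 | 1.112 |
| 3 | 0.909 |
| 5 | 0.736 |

V_stall = 22.1 m/s

At 3 km, from the table: ρ = 0.909 kg/m³.
Weight W = mg = 858 × 9.81 = 8417 N.
V_stall = √(2W/(ρ·S·CL,max)) = √(2 × 8417 / (0.909 × 19.3 × 1.97))
V_stall = √487.1 = 22.1 m/s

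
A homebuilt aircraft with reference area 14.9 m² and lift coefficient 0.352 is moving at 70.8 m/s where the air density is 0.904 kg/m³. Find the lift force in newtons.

L = 11900 N

Dynamic pressure q = ½ρv² = ½ × 0.904 × 70.8² = 2266 Pa.
L = q·S·CL = 2266 × 14.9 × 0.352 = 11900 N ≈ 11.9 kN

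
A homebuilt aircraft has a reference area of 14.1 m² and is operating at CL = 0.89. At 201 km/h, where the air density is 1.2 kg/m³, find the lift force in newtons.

L = 23500 N

Convert speed: v = 201 km/h ÷ 3.6 = 55.83 m/s.
L = ½ρv²S·CL = ½ × 1.2 × 55.83² × 14.1 × 0.89 = 23500 N ≈ 23.5 kN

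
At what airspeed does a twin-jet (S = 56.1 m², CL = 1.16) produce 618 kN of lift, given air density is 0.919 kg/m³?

L = ½ρv²S·CL ⇒ v = √(2L/(ρ·S·CL))
v = √(2 × 6.18×10^5 / (0.919 × 56.1 × 1.16)) = √20670 = 144 m/s

v = 144 m/s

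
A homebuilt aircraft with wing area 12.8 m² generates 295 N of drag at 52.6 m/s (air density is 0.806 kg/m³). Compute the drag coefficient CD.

CD = 0.0207

From D = ½ρv²S·CD, rearranging gives CD = 2D/(ρv²S).
CD = 2 × 295 / (0.806 × 52.6² × 12.8) = 0.0207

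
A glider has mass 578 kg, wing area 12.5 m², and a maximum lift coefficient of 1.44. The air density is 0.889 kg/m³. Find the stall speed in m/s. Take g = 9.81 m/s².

Weight W = mg = 578 × 9.81 = 5670 N.
V_stall = √(2W/(ρ·S·CL,max)) = √(2 × 5670 / (0.889 × 12.5 × 1.44))
V_stall = √708.7 = 26.6 m/s

V_stall = 26.6 m/s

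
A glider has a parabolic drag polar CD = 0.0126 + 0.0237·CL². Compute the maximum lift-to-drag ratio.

(L/D)max = 28.9

For CD = CD0 + K·CL², (L/D)max occurs at CL* = √(CD0/K) and equals 1/(2√(K·CD0)).
(L/D)max = 1/(2√(0.0237 × 0.0126)) = 1/(2 × 0.01728) = 28.9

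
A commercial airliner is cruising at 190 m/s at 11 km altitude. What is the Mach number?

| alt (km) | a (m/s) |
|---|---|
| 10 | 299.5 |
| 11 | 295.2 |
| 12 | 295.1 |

M = 0.644

At 11 km, from the table: a = 295.2 m/s.
M = v/a = 190 / 295.2 = 0.644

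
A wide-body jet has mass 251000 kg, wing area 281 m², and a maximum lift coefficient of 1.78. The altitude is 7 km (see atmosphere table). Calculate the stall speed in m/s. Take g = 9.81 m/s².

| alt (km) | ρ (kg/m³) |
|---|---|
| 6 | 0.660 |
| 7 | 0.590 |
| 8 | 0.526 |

At 7 km, from the table: ρ = 0.590 kg/m³.
Stall occurs when L = W at CL,max. W = mg = 251000 × 9.81 = 2.462×10^6 N.
From L = ½ρV²S·CL,max = W: V_stall = √(2W/(ρSCL,max)) = √(2·2.462×10^6/(0.59·281·1.78))
V_stall = √16690 = 129 m/s

V_stall = 129 m/s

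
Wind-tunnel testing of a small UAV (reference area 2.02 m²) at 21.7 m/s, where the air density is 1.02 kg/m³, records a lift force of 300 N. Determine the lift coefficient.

From L = ½ρv²S·CL, rearranging gives CL = 2L/(ρv²S).
CL = 2 × 300 / (1.02 × 21.7² × 2.02) = 0.618

CL = 0.618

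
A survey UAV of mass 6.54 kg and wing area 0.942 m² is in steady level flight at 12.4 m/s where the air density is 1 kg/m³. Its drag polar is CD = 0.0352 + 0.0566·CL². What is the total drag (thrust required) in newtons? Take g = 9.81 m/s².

D = 5.77 N

Level flight ⇒ L = W = m·g = 6.54 × 9.81 = 64.157 N.
q = ½ρv² = ½ × 1 × 12.4² = 76.88 Pa.
CL = W/(q·S) = 64.157 / (76.88 × 0.942) = 0.8859.
CD = 0.0352 + 0.0566 × 0.8859² = 0.07962.
D = q·S·CD = 76.88 × 0.942 × 0.07962 = 5.766 N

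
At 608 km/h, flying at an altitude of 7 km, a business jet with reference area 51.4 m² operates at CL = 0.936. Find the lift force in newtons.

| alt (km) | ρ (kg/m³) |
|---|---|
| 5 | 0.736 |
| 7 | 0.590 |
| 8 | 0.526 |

At 7 km, from the table: ρ = 0.590 kg/m³.
Convert speed: v = 608 km/h ÷ 3.6 = 168.9 m/s.
L = ½ρv²S·CL = ½ × 0.59 × 168.9² × 51.4 × 0.936 = 4.05×10^5 N ≈ 405 kN

L = 4.05×10^5 N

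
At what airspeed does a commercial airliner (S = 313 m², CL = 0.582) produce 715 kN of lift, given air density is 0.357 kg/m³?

L = ½ρv²S·CL ⇒ v = √(2L/(ρ·S·CL))
v = √(2 × 7.15×10^5 / (0.357 × 313 × 0.582)) = √21990 = 148 m/s

v = 148 m/s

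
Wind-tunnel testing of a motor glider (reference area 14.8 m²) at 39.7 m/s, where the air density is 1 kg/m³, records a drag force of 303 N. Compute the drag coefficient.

From D = ½ρv²S·CD, rearranging gives CD = 2D/(ρv²S).
CD = 2 × 303 / (1 × 39.7² × 14.8) = 0.026

CD = 0.026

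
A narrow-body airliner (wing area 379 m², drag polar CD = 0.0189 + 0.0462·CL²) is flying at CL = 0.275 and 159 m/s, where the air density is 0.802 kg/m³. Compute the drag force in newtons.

D = 86000 N

CD = 0.0189 + 0.0462 × 0.275² = 0.02239
D = ½ρv²S·CD = ½ × 0.802 × 159² × 379 × 0.02239 = 86000 N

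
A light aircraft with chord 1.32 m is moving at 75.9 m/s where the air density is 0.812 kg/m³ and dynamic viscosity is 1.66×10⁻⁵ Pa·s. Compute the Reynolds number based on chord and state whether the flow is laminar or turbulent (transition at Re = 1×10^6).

Re = 4.9×10^6 (turbulent)

Re = ρ·v·c/μ = 0.812 × 75.9 × 1.32 / (1.66×10⁻⁵) = 4.9×10^6
Since 4.9×10^6 > 1×10^6, the flow is turbulent.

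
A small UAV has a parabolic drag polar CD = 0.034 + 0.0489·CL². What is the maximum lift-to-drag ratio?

(L/D)max = 12.3

For CD = CD0 + K·CL², (L/D)max occurs at CL* = √(CD0/K) and equals 1/(2√(K·CD0)).
(L/D)max = 1/(2√(0.0489 × 0.034)) = 1/(2 × 0.04077) = 12.3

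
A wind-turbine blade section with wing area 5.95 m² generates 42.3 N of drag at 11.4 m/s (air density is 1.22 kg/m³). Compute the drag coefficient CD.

From D = ½ρv²S·CD, rearranging gives CD = 2D/(ρv²S).
CD = 2 × 42.3 / (1.22 × 11.4² × 5.95) = 0.0897

CD = 0.0897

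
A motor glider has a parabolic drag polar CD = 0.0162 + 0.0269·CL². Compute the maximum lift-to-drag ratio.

(L/D)max = 24

For CD = CD0 + K·CL², (L/D)max occurs at CL* = √(CD0/K) and equals 1/(2√(K·CD0)).
(L/D)max = 1/(2√(0.0269 × 0.0162)) = 1/(2 × 0.02088) = 24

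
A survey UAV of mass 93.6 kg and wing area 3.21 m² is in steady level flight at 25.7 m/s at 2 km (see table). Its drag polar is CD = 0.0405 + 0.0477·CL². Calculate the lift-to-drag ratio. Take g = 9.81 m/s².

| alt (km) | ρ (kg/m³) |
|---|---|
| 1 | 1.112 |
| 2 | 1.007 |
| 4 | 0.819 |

At 2 km, from the table: ρ = 1.007 kg/m³.
In steady level flight, lift balances weight: W = mg = 93.6 × 9.81 = 918.22 N.
Dynamic pressure q = 0.5 × 1.007 × 25.7² = 332.6 Pa.
CL = 2W/(ρv²S) = 2×918.22/(1.007×25.7²×3.21) = 0.8601.
CD = 0.0405 + 0.0477 × 0.8601² = 0.07579.
L/D = CL/CD = 0.8601 / 0.07579 = 11.3

L/D = 11.3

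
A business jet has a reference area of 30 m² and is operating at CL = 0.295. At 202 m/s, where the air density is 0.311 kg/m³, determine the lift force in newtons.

L = 56200 N

Dynamic pressure q = ½ρv² = ½ × 0.311 × 202² = 6345 Pa.
L = q·S·CL = 6345 × 30 × 0.295 = 56200 N ≈ 56.2 kN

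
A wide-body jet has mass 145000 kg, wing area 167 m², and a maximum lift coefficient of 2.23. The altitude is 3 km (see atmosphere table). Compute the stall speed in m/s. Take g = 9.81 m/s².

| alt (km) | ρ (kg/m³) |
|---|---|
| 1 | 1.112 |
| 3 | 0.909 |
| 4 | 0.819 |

At 3 km, from the table: ρ = 0.909 kg/m³.
Stall occurs when L = W at CL,max. W = mg = 145000 × 9.81 = 1.422×10^6 N.
V_stall = √(2W/(ρ·S·CL,max)) = √(2 × 1.422×10^6 / (0.909 × 167 × 2.23))
V_stall = √8404 = 91.7 m/s

V_stall = 91.7 m/s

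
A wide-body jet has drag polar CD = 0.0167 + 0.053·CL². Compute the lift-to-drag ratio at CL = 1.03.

L/D = 14.1

CD = 0.0167 + 0.053 × 1.03² = 0.07293
L/D = CL/CD = 1.03 / 0.07293 = 14.1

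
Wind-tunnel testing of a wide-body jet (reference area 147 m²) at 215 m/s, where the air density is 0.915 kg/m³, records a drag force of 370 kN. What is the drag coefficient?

CD = 0.119

From D = ½ρv²S·CD, rearranging gives CD = 2D/(ρv²S).
CD = 2 × 3.7×10^5 / (0.915 × 215² × 147) = 0.119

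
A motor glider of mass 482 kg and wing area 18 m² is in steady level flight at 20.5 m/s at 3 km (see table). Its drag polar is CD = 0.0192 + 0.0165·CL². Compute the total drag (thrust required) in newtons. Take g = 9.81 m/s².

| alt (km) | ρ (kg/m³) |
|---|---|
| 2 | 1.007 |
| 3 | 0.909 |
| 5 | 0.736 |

At 3 km, from the table: ρ = 0.909 kg/m³.
In steady level flight, lift balances weight: W = mg = 482 × 9.81 = 4728.4 N.
q = ½ρv² = ½ × 0.909 × 20.5² = 191 Pa.
CL = 2W/(ρv²S) = 2×4728.4/(0.909×20.5²×18) = 1.375.
CD = 0.0192 + 0.0165 × 1.375² = 0.05041.
D = q·S·CD = 191 × 18 × 0.05041 = 173.3 N

D = 173 N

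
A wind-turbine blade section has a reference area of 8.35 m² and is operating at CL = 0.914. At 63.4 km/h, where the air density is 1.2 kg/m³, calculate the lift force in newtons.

L = 1420 N

Convert speed: v = 63.4 km/h ÷ 3.6 = 17.61 m/s.
L = ½ρv²S·CL = ½ × 1.2 × 17.61² × 8.35 × 0.914 = 1420 N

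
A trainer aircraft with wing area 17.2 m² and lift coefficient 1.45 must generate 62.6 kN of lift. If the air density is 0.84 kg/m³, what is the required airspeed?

L = ½ρv²S·CL ⇒ v = √(2L/(ρ·S·CL))
v = √(2 × 62600 / (0.84 × 17.2 × 1.45)) = √5976 = 77.3 m/s

v = 77.3 m/s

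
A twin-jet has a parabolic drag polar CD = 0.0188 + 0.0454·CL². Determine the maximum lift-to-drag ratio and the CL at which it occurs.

For CD = CD0 + K·CL², (L/D)max occurs at CL* = √(CD0/K) and equals 1/(2√(K·CD0)).
(L/D)max = 1/(2√(0.0454 × 0.0188)) = 1/(2 × 0.02922) = 17.1
CL* = √(0.0188/0.0454) = 0.644

(L/D)max = 17.1, at CL = 0.644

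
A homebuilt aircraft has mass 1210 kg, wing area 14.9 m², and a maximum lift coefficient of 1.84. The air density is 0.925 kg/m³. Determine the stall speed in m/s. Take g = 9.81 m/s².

Stall occurs when L = W at CL,max. W = mg = 1210 × 9.81 = 11870 N.
V_stall = √(2W/(ρ·S·CL,max)) = √(2 × 11870 / (0.925 × 14.9 × 1.84))
V_stall = √936.1 = 30.6 m/s

V_stall = 30.6 m/s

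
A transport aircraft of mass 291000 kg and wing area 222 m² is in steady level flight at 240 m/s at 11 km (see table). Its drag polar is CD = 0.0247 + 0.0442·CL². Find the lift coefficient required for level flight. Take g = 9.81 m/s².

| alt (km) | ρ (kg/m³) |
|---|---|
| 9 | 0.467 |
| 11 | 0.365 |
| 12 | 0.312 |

CL = 1.22

At 11 km, from the table: ρ = 0.365 kg/m³.
In steady level flight, lift balances weight: W = mg = 291000 × 9.81 = 2.8547×10^6 N.
Dynamic pressure q = 0.5 × 0.365 × 240² = 10510 Pa.
CL = 2W/(ρv²S) = 2×2.8547×10^6/(0.365×240²×222) = 1.223.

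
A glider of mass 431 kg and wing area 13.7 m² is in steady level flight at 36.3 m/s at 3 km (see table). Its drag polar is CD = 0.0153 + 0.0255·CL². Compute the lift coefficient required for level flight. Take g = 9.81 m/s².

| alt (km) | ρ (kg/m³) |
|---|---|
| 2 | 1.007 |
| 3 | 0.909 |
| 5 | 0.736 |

At 3 km, from the table: ρ = 0.909 kg/m³.
In steady level flight, lift balances weight: W = mg = 431 × 9.81 = 4228.1 N.
Dynamic pressure q = 0.5 × 0.909 × 36.3² = 598.9 Pa.
CL = 2W/(ρv²S) = 2×4228.1/(0.909×36.3²×13.7) = 0.5153.

CL = 0.515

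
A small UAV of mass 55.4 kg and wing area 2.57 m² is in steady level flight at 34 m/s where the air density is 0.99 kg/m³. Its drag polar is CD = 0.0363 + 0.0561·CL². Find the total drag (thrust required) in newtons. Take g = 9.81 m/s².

In steady level flight, lift balances weight: W = mg = 55.4 × 9.81 = 543.47 N.
q = ½ρv² = ½ × 0.99 × 34² = 572.2 Pa.
CL = W/(q·S) = 543.47 / (572.2 × 2.57) = 0.3696.
CD = 0.0363 + 0.0561 × 0.3696² = 0.04396.
D = q·S·CD = 572.2 × 2.57 × 0.04396 = 64.65 N

D = 64.7 N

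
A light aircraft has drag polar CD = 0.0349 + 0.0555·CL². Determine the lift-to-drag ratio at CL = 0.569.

CD = 0.0349 + 0.0555 × 0.569² = 0.05287
L/D = CL/CD = 0.569 / 0.05287 = 10.8

L/D = 10.8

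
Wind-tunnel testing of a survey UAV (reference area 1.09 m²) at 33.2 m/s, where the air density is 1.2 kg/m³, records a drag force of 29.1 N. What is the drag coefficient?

CD = 0.0404

From D = ½ρv²S·CD, rearranging gives CD = 2D/(ρv²S).
CD = 2 × 29.1 / (1.2 × 33.2² × 1.09) = 0.0404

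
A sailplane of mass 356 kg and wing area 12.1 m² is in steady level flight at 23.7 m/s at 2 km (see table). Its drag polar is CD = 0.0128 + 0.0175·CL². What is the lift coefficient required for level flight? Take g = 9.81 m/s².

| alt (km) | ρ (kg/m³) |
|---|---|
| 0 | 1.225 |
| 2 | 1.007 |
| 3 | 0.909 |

CL = 1.02

At 2 km, from the table: ρ = 1.007 kg/m³.
In steady level flight, lift balances weight: W = mg = 356 × 9.81 = 3492.4 N.
q = ½ρv² = ½ × 1.007 × 23.7² = 282.8 Pa.
CL = W/(q·S) = 3492.4 / (282.8 × 12.1) = 1.021.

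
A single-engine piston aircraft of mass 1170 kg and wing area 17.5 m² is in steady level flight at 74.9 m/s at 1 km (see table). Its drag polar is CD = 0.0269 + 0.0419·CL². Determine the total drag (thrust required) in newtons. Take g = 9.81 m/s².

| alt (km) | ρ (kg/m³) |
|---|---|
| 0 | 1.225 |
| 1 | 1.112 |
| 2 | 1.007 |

D = 1570 N

At 1 km, from the table: ρ = 1.112 kg/m³.
Level flight ⇒ L = W = m·g = 1170 × 9.81 = 11478 N.
q = ½ρv² = ½ × 1.112 × 74.9² = 3119 Pa.
CL = W/(q·S) = 11478 / (3119 × 17.5) = 0.2103.
CD = 0.0269 + 0.0419 × 0.2103² = 0.02875.
D = q·S·CD = 3119 × 17.5 × 0.02875 = 1569 N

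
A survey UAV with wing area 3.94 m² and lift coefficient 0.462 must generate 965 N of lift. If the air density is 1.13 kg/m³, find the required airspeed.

L = ½ρv²S·CL ⇒ v = √(2L/(ρ·S·CL))
v = √(2 × 965 / (1.13 × 3.94 × 0.462)) = √938.3 = 30.6 m/s

v = 30.6 m/s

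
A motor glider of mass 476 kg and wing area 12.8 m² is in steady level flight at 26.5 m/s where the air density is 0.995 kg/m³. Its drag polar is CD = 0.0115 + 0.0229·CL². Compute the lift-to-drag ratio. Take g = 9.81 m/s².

Level flight ⇒ L = W = m·g = 476 × 9.81 = 4669.6 N.
Dynamic pressure q = 0.5 × 0.995 × 26.5² = 349.4 Pa.
CL = W/(q·S) = 4669.6 / (349.4 × 12.8) = 1.044.
CD = 0.0115 + 0.0229 × 1.044² = 0.03647.
L/D = CL/CD = 1.044 / 0.03647 = 28.6

L/D = 28.6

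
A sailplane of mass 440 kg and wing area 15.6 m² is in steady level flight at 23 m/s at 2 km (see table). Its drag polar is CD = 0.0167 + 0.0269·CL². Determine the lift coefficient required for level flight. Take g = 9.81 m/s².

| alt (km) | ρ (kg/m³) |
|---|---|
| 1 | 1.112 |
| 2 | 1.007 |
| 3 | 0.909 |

CL = 1.04

At 2 km, from the table: ρ = 1.007 kg/m³.
Level flight ⇒ L = W = m·g = 440 × 9.81 = 4316.4 N.
Dynamic pressure q = 0.5 × 1.007 × 23² = 266.4 Pa.
Required CL = L/(qS) = 4316.4/(266.4·15.6) = 1.039.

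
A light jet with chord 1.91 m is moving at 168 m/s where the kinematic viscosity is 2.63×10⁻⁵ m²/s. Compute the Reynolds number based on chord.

Re = v·c/ν = 168 × 1.91 / (2.63×10⁻⁵) = 1.22×10^7

Re = 1.22×10^7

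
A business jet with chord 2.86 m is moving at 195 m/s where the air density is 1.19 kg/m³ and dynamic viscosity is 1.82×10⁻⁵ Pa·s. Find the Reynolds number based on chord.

Re = ρ·v·c/μ = 1.19 × 195 × 2.86 / (1.82×10⁻⁵) = 3.65×10^7

Re = 3.65×10^7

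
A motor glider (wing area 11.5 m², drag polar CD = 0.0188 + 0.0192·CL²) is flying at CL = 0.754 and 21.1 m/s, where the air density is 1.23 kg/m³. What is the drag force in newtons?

D = 93.6 N

CD = 0.0188 + 0.0192 × 0.754² = 0.02972
D = ½ρv²S·CD = ½ × 1.23 × 21.1² × 11.5 × 0.02972 = 93.6 N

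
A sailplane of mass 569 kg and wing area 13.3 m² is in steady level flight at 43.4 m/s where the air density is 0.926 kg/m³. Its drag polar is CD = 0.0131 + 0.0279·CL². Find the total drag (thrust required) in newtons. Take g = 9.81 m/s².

Weight W = mg = 569 × 9.81 = 5581.9 N; in level flight L = W.
q = ½ρv² = ½ × 0.926 × 43.4² = 872.1 Pa.
CL = W/(q·S) = 5581.9 / (872.1 × 13.3) = 0.4812.
CD = 0.0131 + 0.0279 × 0.4812² = 0.01956.
D = q·S·CD = 872.1 × 13.3 × 0.01956 = 226.9 N

D = 227 N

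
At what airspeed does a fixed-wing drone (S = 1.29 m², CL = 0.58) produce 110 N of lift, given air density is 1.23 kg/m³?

L = ½ρv²S·CL ⇒ v = √(2L/(ρ·S·CL))
v = √(2 × 110 / (1.23 × 1.29 × 0.58)) = √239.1 = 15.5 m/s

v = 15.5 m/s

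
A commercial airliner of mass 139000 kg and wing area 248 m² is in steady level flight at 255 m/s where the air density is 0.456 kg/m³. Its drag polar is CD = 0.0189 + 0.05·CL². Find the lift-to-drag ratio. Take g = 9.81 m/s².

L/D = 14.4

Level flight ⇒ L = W = m·g = 139000 × 9.81 = 1.3636×10^6 N.
Dynamic pressure q = 0.5 × 0.456 × 255² = 14830 Pa.
CL = W/(q·S) = 1.3636×10^6 / (14830 × 248) = 0.3709.
CD = 0.0189 + 0.05 × 0.3709² = 0.02578.
L/D = CL/CD = 0.3709 / 0.02578 = 14.4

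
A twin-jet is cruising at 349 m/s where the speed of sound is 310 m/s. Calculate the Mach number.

M = 1.13

M = v/a = 349 / 310 = 1.13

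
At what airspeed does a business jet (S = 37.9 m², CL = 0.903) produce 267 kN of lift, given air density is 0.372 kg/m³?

L = ½ρv²S·CL ⇒ v = √(2L/(ρ·S·CL))
v = √(2 × 2.67×10^5 / (0.372 × 37.9 × 0.903)) = √41940 = 205 m/s

v = 205 m/s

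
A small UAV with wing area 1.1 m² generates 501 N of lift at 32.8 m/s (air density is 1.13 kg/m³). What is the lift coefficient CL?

CL = 0.749

From L = ½ρv²S·CL, rearranging gives CL = 2L/(ρv²S).
CL = 2 × 501 / (1.13 × 32.8² × 1.1) = 0.749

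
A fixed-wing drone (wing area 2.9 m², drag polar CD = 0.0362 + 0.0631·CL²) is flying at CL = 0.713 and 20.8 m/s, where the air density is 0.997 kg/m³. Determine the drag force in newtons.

D = 42.7 N

CD = 0.0362 + 0.0631 × 0.713² = 0.06828
D = ½ρv²S·CD = ½ × 0.997 × 20.8² × 2.9 × 0.06828 = 42.7 N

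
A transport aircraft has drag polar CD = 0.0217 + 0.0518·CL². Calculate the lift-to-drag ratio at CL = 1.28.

L/D = 12

CD = 0.0217 + 0.0518 × 1.28² = 0.1066
L/D = CL/CD = 1.28 / 0.1066 = 12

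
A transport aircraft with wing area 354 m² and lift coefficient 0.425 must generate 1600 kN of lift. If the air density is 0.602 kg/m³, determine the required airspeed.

v = 188 m/s

L = ½ρv²S·CL ⇒ v = √(2L/(ρ·S·CL))
v = √(2 × 1.6×10^6 / (0.602 × 354 × 0.425)) = √35330 = 188 m/s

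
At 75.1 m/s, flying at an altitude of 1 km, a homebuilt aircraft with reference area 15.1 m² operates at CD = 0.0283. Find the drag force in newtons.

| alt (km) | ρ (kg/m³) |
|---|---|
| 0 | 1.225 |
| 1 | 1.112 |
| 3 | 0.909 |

At 1 km, from the table: ρ = 1.112 kg/m³.
D = ½ρv²S·CD = ½ × 1.112 × 75.1² × 15.1 × 0.0283 = 1340 N

D = 1340 N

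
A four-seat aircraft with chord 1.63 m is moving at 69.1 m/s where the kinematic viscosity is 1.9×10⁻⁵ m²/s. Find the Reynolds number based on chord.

Re = 5.93×10^6

Re = v·c/ν = 69.1 × 1.63 / (1.9×10⁻⁵) = 5.93×10^6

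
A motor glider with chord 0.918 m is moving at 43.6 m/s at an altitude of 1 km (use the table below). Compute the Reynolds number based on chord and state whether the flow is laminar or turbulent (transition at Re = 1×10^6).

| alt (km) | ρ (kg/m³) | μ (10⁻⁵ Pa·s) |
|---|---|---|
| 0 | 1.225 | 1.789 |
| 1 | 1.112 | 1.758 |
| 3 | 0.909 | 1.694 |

At 1 km, from the table: ρ = 1.112 kg/m³, μ = 1.758×10⁻⁵ Pa·s.
Re = ρ·v·c/μ = 1.112 × 43.6 × 0.918 / (1.758×10⁻⁵) = 2.53×10^6
Since 2.53×10^6 > 1×10^6, the flow is turbulent.

Re = 2.53×10^6 (turbulent)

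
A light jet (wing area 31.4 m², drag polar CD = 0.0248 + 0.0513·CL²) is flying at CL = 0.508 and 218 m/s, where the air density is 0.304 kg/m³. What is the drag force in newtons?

D = 8630 N

CD = 0.0248 + 0.0513 × 0.508² = 0.03804
D = ½ρv²S·CD = ½ × 0.304 × 218² × 31.4 × 0.03804 = 8630 N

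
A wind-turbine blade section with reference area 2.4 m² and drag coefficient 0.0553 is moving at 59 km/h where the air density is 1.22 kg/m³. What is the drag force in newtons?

D = 21.7 N

Convert speed: v = 59 km/h ÷ 3.6 = 16.39 m/s.
D = ½ρv²S·CD = ½ × 1.22 × 16.39² × 2.4 × 0.0553 = 21.7 N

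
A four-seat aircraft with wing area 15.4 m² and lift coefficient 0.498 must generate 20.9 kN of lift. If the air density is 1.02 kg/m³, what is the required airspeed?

v = 73.1 m/s

L = ½ρv²S·CL ⇒ v = √(2L/(ρ·S·CL))
v = √(2 × 20900 / (1.02 × 15.4 × 0.498)) = √5344 = 73.1 m/s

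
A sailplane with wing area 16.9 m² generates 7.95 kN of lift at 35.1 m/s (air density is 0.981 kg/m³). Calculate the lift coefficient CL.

From L = ½ρv²S·CL, rearranging gives CL = 2L/(ρv²S).
CL = 2 × 7950 / (0.981 × 35.1² × 16.9) = 0.778

CL = 0.778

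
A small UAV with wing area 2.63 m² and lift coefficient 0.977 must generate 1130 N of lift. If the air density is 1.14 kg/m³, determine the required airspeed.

L = ½ρv²S·CL ⇒ v = √(2L/(ρ·S·CL))
v = √(2 × 1130 / (1.14 × 2.63 × 0.977)) = √771.5 = 27.8 m/s

v = 27.8 m/s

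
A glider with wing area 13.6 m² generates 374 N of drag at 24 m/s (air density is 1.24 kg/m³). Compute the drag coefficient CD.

From D = ½ρv²S·CD, rearranging gives CD = 2D/(ρv²S).
CD = 2 × 374 / (1.24 × 24² × 13.6) = 0.077

CD = 0.077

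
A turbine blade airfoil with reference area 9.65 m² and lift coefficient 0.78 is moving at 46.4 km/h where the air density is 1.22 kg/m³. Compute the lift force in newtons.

L = 763 N

Convert speed: v = 46.4 km/h ÷ 3.6 = 12.89 m/s.
Dynamic pressure q = ½ρv² = ½ × 1.22 × 12.89² = 101.3 Pa.
L = q·S·CL = 101.3 × 9.65 × 0.78 = 763 N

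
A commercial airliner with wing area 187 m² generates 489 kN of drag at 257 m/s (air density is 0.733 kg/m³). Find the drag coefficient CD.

From D = ½ρv²S·CD, rearranging gives CD = 2D/(ρv²S).
CD = 2 × 4.89×10^5 / (0.733 × 257² × 187) = 0.108

CD = 0.108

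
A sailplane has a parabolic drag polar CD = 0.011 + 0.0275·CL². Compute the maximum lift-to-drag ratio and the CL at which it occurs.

(L/D)max = 28.7, at CL = 0.632

For CD = CD0 + K·CL², (L/D)max occurs at CL* = √(CD0/K) and equals 1/(2√(K·CD0)).
(L/D)max = 1/(2√(0.0275 × 0.011)) = 1/(2 × 0.01739) = 28.7
CL* = √(0.011/0.0275) = 0.632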